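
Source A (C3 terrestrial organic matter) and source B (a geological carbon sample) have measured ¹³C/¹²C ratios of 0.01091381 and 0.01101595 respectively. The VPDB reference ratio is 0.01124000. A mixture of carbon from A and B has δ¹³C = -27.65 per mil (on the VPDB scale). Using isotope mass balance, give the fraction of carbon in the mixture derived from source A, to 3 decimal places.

0.849

δ_A = (0.01091381/0.01124000 − 1)×1000 = (0.970980 − 1)×1000 = -29.020 per mil
δ_B = (0.01101595/0.01124000 − 1)×1000 = (0.980067 − 1)×1000 = -19.933 per mil
f_A = (δ_mix − δ_B)/(δ_A − δ_B) = (-27.65 − (-19.933))/(-29.020 − (-19.933))
f_A = -7.717 / -9.087 = 0.8492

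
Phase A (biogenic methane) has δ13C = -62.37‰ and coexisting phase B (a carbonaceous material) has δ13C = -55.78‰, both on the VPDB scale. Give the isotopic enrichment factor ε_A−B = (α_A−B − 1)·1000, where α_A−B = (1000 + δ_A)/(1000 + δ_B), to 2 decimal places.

α_A−B = (1000 + -62.37) / (1000 + -55.78) = 937.63 / 944.22 = 0.993021
ε_A−B = (0.993021 − 1) × 1000 = -6.979‰
(The approximation ε ≈ δ_A − δ_B would give -6.59‰.)

-6.98‰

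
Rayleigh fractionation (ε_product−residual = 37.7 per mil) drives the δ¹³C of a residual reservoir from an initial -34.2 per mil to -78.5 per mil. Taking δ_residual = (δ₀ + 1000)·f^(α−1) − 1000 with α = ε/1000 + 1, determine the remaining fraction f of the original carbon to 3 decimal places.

0.288

α − 1 = ε/1000 = 0.0377
(δ_res + 1000)/(δ₀ + 1000) = (-78.5 + 1000)/(-34.2 + 1000) = 921.5/965.8 = 0.954131
f = 0.954131^(1/0.0377) = exp(ln(0.954131)/0.0377) = exp(-0.04695/0.0377)
f = exp(-1.2455) = 0.2878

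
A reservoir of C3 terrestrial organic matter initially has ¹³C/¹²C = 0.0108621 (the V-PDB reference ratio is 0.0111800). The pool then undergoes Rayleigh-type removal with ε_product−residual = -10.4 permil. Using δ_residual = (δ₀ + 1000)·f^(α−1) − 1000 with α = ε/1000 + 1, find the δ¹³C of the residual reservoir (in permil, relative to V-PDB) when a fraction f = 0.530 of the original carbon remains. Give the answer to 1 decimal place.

δ₀ = (0.0108621/0.0111800 − 1)×1000 = (0.971565 − 1)×1000 = -28.435 permil
α − 1 = ε/1000 = -0.0104
f^(α−1) = 0.530^(-0.0104) = 1.006625
δ_res = (-28.435 + 1000) × 1.006625 − 1000 = 978.002 − 1000 = -22.00 permil

-22.0 permil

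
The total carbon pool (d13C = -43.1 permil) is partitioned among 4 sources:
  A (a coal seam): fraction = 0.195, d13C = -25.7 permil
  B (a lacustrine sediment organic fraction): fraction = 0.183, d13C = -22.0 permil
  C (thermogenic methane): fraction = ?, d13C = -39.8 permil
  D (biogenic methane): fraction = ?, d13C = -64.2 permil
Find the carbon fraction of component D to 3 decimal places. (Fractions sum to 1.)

0.381

Let f_D and f_C be the unknown fractions; fractions sum to 1 so f_D + f_C = 0.622.
Mass balance: Σ fᵢ·δᵢ = δ_bulk ⇒ f_D·(-64.2) + f_C·(-39.8) = -43.1 − (-9.037) = -34.062
Substitute f_C = 0.622 − f_D:
f_D·(-64.2 − -39.8) = -34.062 − 0.622×(-39.8) = -9.307
f_D = -9.307 / -24.4 = 0.3814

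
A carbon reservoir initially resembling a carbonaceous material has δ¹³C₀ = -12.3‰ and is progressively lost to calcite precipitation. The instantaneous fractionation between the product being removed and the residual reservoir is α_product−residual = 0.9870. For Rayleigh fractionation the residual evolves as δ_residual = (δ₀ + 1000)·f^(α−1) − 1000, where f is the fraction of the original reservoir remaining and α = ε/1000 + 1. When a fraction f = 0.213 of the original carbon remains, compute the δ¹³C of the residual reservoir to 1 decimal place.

Rayleigh residual: δ_res = (δ₀ + 1000)·f^(α−1) − 1000
α − 1 = -0.01300
f^(α−1) = 0.213^(-0.01300) = 1.020307
δ_res = (-12.3 + 1000) × 1.020307 − 1000 = 1007.758 − 1000 = 7.76‰

7.8‰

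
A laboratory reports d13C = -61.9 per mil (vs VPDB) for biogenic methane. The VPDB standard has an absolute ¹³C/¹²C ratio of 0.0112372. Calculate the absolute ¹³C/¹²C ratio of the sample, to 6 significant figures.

R_sample = R_standard × (d13C/1000 + 1)
R_sample = 0.0112372 × (-61.9/1000 + 1) = 0.0112372 × 0.938100
R_sample = 0.0105416

0.0105416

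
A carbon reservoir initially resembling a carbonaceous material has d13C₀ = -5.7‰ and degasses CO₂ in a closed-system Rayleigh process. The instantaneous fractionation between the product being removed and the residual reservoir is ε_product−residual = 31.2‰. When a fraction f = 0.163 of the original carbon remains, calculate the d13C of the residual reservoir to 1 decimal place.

Rayleigh residual: δ_res = (δ₀ + 1000)·f^(α−1) − 1000
α = ε/1000 + 1 = 1.03120, so α − 1 = 0.03120
f^(α−1) = 0.163^(0.03120) = 0.944975
δ_res = (-5.7 + 1000) × 0.944975 − 1000 = 939.589 − 1000 = -60.41‰

-60.4‰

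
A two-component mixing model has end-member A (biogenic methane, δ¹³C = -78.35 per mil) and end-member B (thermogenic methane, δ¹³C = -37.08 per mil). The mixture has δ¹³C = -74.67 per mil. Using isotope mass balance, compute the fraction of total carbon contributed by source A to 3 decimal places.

δ_mix = f_A·δ_A + (1 − f_A)·δ_B  ⇒  f_A = (δ_mix − δ_B)/(δ_A − δ_B)
f_A = (-74.67 − (-37.08)) / (-78.35 − (-37.08))
f_A = -37.59 / -41.27 = 0.9108

0.911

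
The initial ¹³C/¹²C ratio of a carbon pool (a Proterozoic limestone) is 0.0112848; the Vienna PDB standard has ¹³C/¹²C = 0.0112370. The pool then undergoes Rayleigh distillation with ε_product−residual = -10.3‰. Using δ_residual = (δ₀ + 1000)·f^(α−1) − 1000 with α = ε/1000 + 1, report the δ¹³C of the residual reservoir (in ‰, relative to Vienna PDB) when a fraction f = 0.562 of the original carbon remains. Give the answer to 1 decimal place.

10.2‰

δ₀ = (0.0112848/0.0112370 − 1)×1000 = (1.004254 − 1)×1000 = 4.254‰
α − 1 = ε/1000 = -0.0103
f^(α−1) = 0.562^(-0.0103) = 1.005953
δ_res = (4.254 + 1000) × 1.005953 − 1000 = 1010.232 − 1000 = 10.23‰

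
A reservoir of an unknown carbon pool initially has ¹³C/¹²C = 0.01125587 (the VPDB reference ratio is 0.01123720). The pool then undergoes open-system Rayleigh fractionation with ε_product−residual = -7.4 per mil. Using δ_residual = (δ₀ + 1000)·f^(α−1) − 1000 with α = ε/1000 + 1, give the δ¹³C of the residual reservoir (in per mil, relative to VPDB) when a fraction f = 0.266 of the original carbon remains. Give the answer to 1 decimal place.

δ₀ = (0.01125587/0.01123720 − 1)×1000 = (1.001661 − 1)×1000 = 1.661 per mil
α − 1 = ε/1000 = -0.0074
f^(α−1) = 0.266^(-0.0074) = 1.009848
δ_res = (1.661 + 1000) × 1.009848 − 1000 = 1011.525 − 1000 = 11.53 per mil

11.5 per mil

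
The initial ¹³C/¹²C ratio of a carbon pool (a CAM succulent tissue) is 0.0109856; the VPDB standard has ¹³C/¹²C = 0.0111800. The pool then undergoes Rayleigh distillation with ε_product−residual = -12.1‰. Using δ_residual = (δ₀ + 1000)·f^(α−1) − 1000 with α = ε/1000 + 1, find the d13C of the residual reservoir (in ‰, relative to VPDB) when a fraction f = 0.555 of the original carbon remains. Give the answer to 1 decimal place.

-10.4‰

δ₀ = (0.0109856/0.0111800 − 1)×1000 = (0.982612 − 1)×1000 = -17.388‰
α − 1 = ε/1000 = -0.0121
f^(α−1) = 0.555^(-0.0121) = 1.007150
δ_res = (-17.388 + 1000) × 1.007150 − 1000 = 989.637 − 1000 = -10.36‰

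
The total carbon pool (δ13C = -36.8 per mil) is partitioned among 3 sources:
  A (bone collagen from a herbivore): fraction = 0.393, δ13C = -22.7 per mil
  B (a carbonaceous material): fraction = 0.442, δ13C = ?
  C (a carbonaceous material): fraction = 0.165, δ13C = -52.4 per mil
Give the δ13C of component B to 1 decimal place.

-43.5 per mil

Isotope mass balance: δ_bulk = Σ fᵢ·δᵢ.
-36.8 = 0.393×(-22.7) + 0.442×δ_B + 0.165×(-52.4)
0.442·δ_B = -36.8 − (-17.567) = -19.233
δ_B = -19.233 / 0.442 = -43.51 per mil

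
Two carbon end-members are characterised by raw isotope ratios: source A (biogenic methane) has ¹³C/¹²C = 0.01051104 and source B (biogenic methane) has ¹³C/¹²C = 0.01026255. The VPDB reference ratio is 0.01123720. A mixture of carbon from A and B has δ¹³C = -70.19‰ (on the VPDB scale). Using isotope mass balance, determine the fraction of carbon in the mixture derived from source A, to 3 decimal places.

δ_A = (0.01051104/0.01123720 − 1)×1000 = (0.935379 − 1)×1000 = -64.621‰
δ_B = (0.01026255/0.01123720 − 1)×1000 = (0.913266 − 1)×1000 = -86.734‰
f_A = (δ_mix − δ_B)/(δ_A − δ_B) = (-70.19 − (-86.734))/(-64.621 − (-86.734))
f_A = 16.544 / 22.113 = 0.7482

0.748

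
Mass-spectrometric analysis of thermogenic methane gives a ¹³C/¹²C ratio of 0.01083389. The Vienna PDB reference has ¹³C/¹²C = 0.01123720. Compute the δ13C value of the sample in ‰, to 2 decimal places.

-35.89‰

δ13C = (R_sample / R_standard − 1) × 1000
R_sample / R_standard = 0.01083389 / 0.01123720 = 0.964109
δ13C = (0.964109 − 1) × 1000 = -35.891‰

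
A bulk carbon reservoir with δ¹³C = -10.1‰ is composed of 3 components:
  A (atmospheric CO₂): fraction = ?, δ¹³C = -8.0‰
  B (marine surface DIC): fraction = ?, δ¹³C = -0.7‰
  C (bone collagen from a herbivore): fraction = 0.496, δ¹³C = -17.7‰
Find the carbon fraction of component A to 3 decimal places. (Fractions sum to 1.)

Let f_A and f_B be the unknown fractions; fractions sum to 1 so f_A + f_B = 0.504.
Mass balance: Σ fᵢ·δᵢ = δ_bulk ⇒ f_A·(-8.0) + f_B·(-0.7) = -10.1 − (-8.779) = -1.321
Substitute f_B = 0.504 − f_A:
f_A·(-8.0 − -0.7) = -1.321 − 0.504×(-0.7) = -0.968
f_A = -0.968 / -7.3 = 0.1326

0.133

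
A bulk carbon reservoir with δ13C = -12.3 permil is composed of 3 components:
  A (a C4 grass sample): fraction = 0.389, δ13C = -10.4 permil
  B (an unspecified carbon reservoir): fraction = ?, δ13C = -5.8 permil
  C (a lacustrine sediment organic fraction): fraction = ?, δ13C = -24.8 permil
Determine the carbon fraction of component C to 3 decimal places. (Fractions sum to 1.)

Let f_C and f_B be the unknown fractions; fractions sum to 1 so f_C + f_B = 0.611.
Mass balance: Σ fᵢ·δᵢ = δ_bulk ⇒ f_C·(-24.8) + f_B·(-5.8) = -12.3 − (-4.046) = -8.254
Substitute f_B = 0.611 − f_C:
f_C·(-24.8 − -5.8) = -8.254 − 0.611×(-5.8) = -4.711
f_C = -4.711 / -19.0 = 0.2479

0.248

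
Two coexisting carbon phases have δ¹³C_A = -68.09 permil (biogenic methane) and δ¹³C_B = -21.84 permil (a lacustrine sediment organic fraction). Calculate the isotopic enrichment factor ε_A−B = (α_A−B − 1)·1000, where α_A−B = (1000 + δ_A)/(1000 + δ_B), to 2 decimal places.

-47.28 permil

α_A−B = (1000 + -68.09) / (1000 + -21.84) = 931.91 / 978.16 = 0.952717
ε_A−B = (0.952717 − 1) × 1000 = -47.283 permil
(The approximation ε ≈ δ_A − δ_B would give -46.25 permil.)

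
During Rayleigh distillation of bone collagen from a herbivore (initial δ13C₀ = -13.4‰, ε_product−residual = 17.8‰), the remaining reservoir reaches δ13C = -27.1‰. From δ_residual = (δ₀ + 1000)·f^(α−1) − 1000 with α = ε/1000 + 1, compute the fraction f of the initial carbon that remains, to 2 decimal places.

α − 1 = ε/1000 = 0.0178
(δ_res + 1000)/(δ₀ + 1000) = (-27.1 + 1000)/(-13.4 + 1000) = 972.9/986.6 = 0.986114
f = 0.986114^(1/0.0178) = exp(ln(0.986114)/0.0178) = exp(-0.01398/0.0178)
f = exp(-0.7856) = 0.4559

0.46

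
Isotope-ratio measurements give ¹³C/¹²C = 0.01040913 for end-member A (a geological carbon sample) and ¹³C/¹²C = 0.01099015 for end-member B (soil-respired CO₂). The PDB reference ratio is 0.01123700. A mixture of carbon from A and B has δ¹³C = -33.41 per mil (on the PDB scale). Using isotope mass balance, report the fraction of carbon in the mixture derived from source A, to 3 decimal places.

δ_A = (0.01040913/0.01123700 − 1)×1000 = (0.926326 − 1)×1000 = -73.674 per mil
δ_B = (0.01099015/0.01123700 − 1)×1000 = (0.978032 − 1)×1000 = -21.968 per mil
f_A = (δ_mix − δ_B)/(δ_A − δ_B) = (-33.41 − (-21.968))/(-73.674 − (-21.968))
f_A = -11.442 / -51.706 = 0.2213

0.221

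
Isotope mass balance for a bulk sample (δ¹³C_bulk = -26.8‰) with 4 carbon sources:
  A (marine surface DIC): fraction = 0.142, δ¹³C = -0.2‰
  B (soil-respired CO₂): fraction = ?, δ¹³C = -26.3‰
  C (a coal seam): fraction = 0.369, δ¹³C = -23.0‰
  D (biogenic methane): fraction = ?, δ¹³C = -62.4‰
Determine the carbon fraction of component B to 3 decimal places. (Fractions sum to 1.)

0.339

Let f_B and f_D be the unknown fractions; fractions sum to 1 so f_B + f_D = 0.489.
Mass balance: Σ fᵢ·δᵢ = δ_bulk ⇒ f_B·(-26.3) + f_D·(-62.4) = -26.8 − (-8.515) = -18.285
Substitute f_D = 0.489 − f_B:
f_B·(-26.3 − -62.4) = -18.285 − 0.489×(-62.4) = 12.229
f_B = 12.229 / 36.1 = 0.3388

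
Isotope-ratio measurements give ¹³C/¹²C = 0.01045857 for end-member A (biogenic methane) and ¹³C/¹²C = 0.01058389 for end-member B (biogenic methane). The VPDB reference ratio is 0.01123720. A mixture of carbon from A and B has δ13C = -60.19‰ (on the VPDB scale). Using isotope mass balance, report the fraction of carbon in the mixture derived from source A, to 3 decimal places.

δ_A = (0.01045857/0.01123720 − 1)×1000 = (0.930710 − 1)×1000 = -69.290‰
δ_B = (0.01058389/0.01123720 − 1)×1000 = (0.941862 − 1)×1000 = -58.138‰
f_A = (δ_mix − δ_B)/(δ_A − δ_B) = (-60.19 − (-58.138))/(-69.290 − (-58.138))
f_A = -2.052 / -11.152 = 0.1840

0.184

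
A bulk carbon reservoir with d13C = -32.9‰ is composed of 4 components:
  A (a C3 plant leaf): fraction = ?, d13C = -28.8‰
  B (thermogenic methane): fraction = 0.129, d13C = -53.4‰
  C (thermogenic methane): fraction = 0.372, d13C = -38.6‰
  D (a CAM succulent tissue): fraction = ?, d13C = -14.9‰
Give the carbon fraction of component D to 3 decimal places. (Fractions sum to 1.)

Let f_D and f_A be the unknown fractions; fractions sum to 1 so f_D + f_A = 0.499.
Mass balance: Σ fᵢ·δᵢ = δ_bulk ⇒ f_D·(-14.9) + f_A·(-28.8) = -32.9 − (-21.248) = -11.652
Substitute f_A = 0.499 − f_D:
f_D·(-14.9 − -28.8) = -11.652 − 0.499×(-28.8) = 2.719
f_D = 2.719 / 13.9 = 0.1956

0.196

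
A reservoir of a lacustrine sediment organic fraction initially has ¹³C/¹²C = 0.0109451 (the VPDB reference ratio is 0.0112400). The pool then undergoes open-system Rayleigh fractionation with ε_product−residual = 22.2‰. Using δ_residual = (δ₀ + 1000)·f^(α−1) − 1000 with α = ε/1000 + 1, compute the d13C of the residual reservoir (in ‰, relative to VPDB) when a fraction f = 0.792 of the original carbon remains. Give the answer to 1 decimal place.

-31.3‰

δ₀ = (0.0109451/0.0112400 − 1)×1000 = (0.973763 − 1)×1000 = -26.237‰
α − 1 = ε/1000 = 0.0222
f^(α−1) = 0.792^(0.0222) = 0.994836
δ_res = (-26.237 + 1000) × 0.994836 − 1000 = 968.735 − 1000 = -31.26‰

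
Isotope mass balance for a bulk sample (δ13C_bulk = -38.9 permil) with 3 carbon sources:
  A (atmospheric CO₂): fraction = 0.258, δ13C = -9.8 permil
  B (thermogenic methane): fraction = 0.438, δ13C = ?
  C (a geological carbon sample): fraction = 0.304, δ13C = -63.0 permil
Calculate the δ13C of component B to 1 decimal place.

-39.3 permil

Isotope mass balance: δ_bulk = Σ fᵢ·δᵢ.
-38.9 = 0.258×(-9.8) + 0.438×δ_B + 0.304×(-63.0)
0.438·δ_B = -38.9 − (-21.680) = -17.220
δ_B = -17.220 / 0.438 = -39.31 permil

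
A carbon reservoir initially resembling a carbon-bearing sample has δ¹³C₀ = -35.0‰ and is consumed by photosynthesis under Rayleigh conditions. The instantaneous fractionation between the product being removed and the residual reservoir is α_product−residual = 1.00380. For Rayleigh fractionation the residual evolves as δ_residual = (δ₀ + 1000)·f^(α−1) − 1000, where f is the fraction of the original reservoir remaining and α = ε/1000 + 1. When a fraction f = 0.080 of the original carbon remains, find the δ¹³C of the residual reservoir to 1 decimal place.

Rayleigh residual: δ_res = (δ₀ + 1000)·f^(α−1) − 1000
α − 1 = 0.00380
f^(α−1) = 0.080^(0.00380) = 0.990448
δ_res = (-35.0 + 1000) × 0.990448 − 1000 = 955.782 − 1000 = -44.22‰

-44.2‰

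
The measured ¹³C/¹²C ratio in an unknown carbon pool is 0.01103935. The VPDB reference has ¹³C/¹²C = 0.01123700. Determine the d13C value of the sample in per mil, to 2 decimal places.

d13C = (R_sample / R_standard − 1) × 1000
R_sample / R_standard = 0.01103935 / 0.01123700 = 0.982411
d13C = (0.982411 − 1) × 1000 = -17.589 per mil

-17.59 per mil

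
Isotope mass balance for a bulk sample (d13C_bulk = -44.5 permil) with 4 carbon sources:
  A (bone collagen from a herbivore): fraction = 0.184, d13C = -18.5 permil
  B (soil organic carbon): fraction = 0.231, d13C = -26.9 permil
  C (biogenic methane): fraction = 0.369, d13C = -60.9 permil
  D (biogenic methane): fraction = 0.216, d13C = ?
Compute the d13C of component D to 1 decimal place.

-57.5 permil

Isotope mass balance: δ_bulk = Σ fᵢ·δᵢ.
-44.5 = 0.184×(-18.5) + 0.231×(-26.9) + 0.369×(-60.9) + 0.216×δ_D
0.216·δ_D = -44.5 − (-32.090) = -12.410
δ_D = -12.410 / 0.216 = -57.45 permil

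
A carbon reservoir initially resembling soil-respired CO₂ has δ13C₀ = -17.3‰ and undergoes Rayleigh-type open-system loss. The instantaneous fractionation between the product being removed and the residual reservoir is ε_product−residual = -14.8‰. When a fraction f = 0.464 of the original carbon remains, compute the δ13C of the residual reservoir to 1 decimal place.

-6.1‰

Rayleigh residual: δ_res = (δ₀ + 1000)·f^(α−1) − 1000
α = ε/1000 + 1 = 0.98520, so α − 1 = -0.01480
f^(α−1) = 0.464^(-0.01480) = 1.011429
δ_res = (-17.3 + 1000) × 1.011429 − 1000 = 993.932 − 1000 = -6.07‰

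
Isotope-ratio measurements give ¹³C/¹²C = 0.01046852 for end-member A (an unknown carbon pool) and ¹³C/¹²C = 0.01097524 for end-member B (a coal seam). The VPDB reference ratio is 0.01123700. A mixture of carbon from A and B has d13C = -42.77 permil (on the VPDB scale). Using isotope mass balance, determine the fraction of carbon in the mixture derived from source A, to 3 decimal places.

0.432

δ_A = (0.01046852/0.01123700 − 1)×1000 = (0.931612 − 1)×1000 = -68.388 permil
δ_B = (0.01097524/0.01123700 − 1)×1000 = (0.976706 − 1)×1000 = -23.294 permil
f_A = (δ_mix − δ_B)/(δ_A − δ_B) = (-42.77 − (-23.294))/(-68.388 − (-23.294))
f_A = -19.476 / -45.094 = 0.4319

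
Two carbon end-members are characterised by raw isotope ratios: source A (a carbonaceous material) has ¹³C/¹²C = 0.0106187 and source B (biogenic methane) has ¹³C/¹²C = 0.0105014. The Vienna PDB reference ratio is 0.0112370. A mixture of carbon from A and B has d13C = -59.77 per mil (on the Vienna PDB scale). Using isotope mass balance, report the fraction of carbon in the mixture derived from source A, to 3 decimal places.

δ_A = (0.0106187/0.0112370 − 1)×1000 = (0.944976 − 1)×1000 = -55.024 per mil
δ_B = (0.0105014/0.0112370 − 1)×1000 = (0.934538 − 1)×1000 = -65.462 per mil
f_A = (δ_mix − δ_B)/(δ_A − δ_B) = (-59.77 − (-65.462))/(-55.024 − (-65.462))
f_A = 5.692 / 10.439 = 0.5453

0.545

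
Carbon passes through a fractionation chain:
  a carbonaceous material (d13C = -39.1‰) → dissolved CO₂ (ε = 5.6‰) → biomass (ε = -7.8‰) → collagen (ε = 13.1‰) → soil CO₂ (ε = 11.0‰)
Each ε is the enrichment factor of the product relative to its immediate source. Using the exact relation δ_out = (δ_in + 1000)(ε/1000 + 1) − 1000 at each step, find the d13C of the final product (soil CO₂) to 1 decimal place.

step 1: δ = (-39.10 + 1000)·(5.6/1000 + 1) − 1000 = -33.72‰
step 2: δ = (-33.72 + 1000)·(-7.8/1000 + 1) − 1000 = -41.26‰
step 3: δ = (-41.26 + 1000)·(13.1/1000 + 1) − 1000 = -28.70‰
step 4: δ = (-28.70 + 1000)·(11.0/1000 + 1) − 1000 = -18.01‰

-18.0‰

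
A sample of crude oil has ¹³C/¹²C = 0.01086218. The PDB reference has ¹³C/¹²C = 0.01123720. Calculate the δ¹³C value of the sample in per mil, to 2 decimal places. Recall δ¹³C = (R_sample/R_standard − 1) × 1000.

δ¹³C = (R_sample / R_standard − 1) × 1000
R_sample / R_standard = 0.01086218 / 0.01123720 = 0.966627
δ¹³C = (0.966627 − 1) × 1000 = -33.373 per mil

-33.37 per mil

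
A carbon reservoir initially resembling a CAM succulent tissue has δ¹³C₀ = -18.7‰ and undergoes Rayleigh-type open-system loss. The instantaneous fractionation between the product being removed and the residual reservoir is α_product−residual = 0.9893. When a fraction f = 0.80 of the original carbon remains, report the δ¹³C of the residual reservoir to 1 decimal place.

Rayleigh residual: δ_res = (δ₀ + 1000)·f^(α−1) − 1000
α − 1 = -0.01070
f^(α−1) = 0.80^(-0.01070) = 1.002390
δ_res = (-18.7 + 1000) × 1.002390 − 1000 = 983.646 − 1000 = -16.35‰

-16.4‰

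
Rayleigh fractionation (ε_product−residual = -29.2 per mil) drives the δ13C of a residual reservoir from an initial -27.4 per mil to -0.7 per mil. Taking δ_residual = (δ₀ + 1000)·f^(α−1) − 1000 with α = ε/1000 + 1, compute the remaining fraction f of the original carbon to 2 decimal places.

0.40

α − 1 = ε/1000 = -0.0292
(δ_res + 1000)/(δ₀ + 1000) = (-0.7 + 1000)/(-27.4 + 1000) = 999.3/972.6 = 1.027452
f = 1.027452^(1/-0.0292) = exp(ln(1.027452)/-0.0292) = exp(0.02708/-0.0292)
f = exp(-0.9275) = 0.3956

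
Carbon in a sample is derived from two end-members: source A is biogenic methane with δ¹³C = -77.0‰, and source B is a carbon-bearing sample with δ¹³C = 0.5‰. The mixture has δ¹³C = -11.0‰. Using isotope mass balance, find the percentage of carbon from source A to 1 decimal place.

δ_mix = f_A·δ_A + (1 − f_A)·δ_B  ⇒  f_A = (δ_mix − δ_B)/(δ_A − δ_B)
f_A = (-11.0 − (0.5)) / (-77.0 − (0.5))
f_A = -11.5 / -77.5 = 0.1484

14.8%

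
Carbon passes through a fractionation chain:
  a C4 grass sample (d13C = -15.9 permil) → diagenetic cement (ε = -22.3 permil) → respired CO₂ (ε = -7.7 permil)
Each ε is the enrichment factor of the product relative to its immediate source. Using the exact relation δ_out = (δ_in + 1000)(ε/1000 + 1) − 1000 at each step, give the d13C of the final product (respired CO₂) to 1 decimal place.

-45.3 permil

step 1: δ = (-15.90 + 1000)·(-22.3/1000 + 1) − 1000 = -37.85 permil
step 2: δ = (-37.85 + 1000)·(-7.7/1000 + 1) − 1000 = -45.25 permil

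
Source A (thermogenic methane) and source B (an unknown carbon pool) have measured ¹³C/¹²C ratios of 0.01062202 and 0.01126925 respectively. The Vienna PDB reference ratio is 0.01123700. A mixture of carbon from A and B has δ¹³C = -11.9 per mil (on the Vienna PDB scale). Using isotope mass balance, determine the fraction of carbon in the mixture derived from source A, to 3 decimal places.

0.256

δ_A = (0.01062202/0.01123700 − 1)×1000 = (0.945272 − 1)×1000 = -54.728 per mil
δ_B = (0.01126925/0.01123700 − 1)×1000 = (1.002870 − 1)×1000 = 2.870 per mil
f_A = (δ_mix − δ_B)/(δ_A − δ_B) = (-11.9 − (2.870))/(-54.728 − (2.870))
f_A = -14.770 / -57.598 = 0.2564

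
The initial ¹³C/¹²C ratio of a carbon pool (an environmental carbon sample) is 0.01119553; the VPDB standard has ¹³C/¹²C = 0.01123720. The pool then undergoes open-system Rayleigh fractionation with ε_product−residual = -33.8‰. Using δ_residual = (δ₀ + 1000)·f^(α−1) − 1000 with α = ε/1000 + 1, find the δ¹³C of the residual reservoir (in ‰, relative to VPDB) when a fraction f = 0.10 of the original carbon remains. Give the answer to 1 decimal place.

δ₀ = (0.01119553/0.01123720 − 1)×1000 = (0.996292 − 1)×1000 = -3.708‰
α − 1 = ε/1000 = -0.0338
f^(α−1) = 0.10^(-0.0338) = 1.080936
δ_res = (-3.708 + 1000) × 1.080936 − 1000 = 1076.928 − 1000 = 76.93‰

76.9‰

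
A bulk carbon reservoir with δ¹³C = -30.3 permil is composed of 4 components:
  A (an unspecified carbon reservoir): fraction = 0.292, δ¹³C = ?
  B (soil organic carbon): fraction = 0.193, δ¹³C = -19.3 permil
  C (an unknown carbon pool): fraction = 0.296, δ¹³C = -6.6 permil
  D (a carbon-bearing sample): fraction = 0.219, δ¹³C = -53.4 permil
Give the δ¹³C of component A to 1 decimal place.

-44.3 permil

Isotope mass balance: δ_bulk = Σ fᵢ·δᵢ.
-30.3 = 0.292×δ_A + 0.193×(-19.3) + 0.296×(-6.6) + 0.219×(-53.4)
0.292·δ_A = -30.3 − (-17.373) = -12.927
δ_A = -12.927 / 0.292 = -44.27 permil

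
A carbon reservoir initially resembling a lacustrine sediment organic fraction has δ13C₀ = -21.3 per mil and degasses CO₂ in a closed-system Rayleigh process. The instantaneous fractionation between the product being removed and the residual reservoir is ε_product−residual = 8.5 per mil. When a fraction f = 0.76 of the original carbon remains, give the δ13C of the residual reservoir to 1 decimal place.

Rayleigh residual: δ_res = (δ₀ + 1000)·f^(α−1) − 1000
α = ε/1000 + 1 = 1.00850, so α − 1 = 0.00850
f^(α−1) = 0.76^(0.00850) = 0.997670
δ_res = (-21.3 + 1000) × 0.997670 − 1000 = 976.420 − 1000 = -23.58 per mil

-23.6 per mil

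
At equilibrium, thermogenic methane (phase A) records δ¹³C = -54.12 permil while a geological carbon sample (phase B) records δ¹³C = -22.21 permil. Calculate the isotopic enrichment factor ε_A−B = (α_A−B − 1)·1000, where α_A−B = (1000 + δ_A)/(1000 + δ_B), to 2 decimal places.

-32.63 permil

α_A−B = (1000 + -54.12) / (1000 + -22.21) = 945.88 / 977.79 = 0.967365
ε_A−B = (0.967365 − 1) × 1000 = -32.635 permil
(The approximation ε ≈ δ_A − δ_B would give -31.91 permil.)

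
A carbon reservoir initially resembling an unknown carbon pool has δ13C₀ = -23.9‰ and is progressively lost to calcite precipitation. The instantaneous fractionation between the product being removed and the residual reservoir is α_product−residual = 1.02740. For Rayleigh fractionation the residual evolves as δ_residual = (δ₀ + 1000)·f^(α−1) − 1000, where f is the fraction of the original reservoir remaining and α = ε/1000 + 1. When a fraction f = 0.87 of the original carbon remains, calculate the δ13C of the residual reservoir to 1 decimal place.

Rayleigh residual: δ_res = (δ₀ + 1000)·f^(α−1) − 1000
α − 1 = 0.02740
f^(α−1) = 0.87^(0.02740) = 0.996191
δ_res = (-23.9 + 1000) × 0.996191 − 1000 = 972.383 − 1000 = -27.62‰

-27.6‰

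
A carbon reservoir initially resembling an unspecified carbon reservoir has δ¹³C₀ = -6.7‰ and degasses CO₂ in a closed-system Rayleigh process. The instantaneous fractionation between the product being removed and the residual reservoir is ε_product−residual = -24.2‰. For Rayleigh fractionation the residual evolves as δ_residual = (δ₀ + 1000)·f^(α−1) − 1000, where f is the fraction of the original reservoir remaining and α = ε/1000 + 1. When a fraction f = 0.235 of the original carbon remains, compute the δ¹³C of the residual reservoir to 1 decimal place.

28.7‰

Rayleigh residual: δ_res = (δ₀ + 1000)·f^(α−1) − 1000
α = ε/1000 + 1 = 0.97580, so α − 1 = -0.02420
f^(α−1) = 0.235^(-0.02420) = 1.035667
δ_res = (-6.7 + 1000) × 1.035667 − 1000 = 1028.728 − 1000 = 28.73‰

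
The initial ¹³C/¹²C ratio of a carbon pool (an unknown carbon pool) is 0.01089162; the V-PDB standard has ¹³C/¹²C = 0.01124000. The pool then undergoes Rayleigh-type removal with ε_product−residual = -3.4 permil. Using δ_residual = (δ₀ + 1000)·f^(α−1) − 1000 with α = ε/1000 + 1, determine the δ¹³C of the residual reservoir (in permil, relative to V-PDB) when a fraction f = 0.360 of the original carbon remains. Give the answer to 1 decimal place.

δ₀ = (0.01089162/0.01124000 − 1)×1000 = (0.969005 − 1)×1000 = -30.995 permil
α − 1 = ε/1000 = -0.0034
f^(α−1) = 0.360^(-0.0034) = 1.003480
δ_res = (-30.995 + 1000) × 1.003480 − 1000 = 972.377 − 1000 = -27.62 permil

-27.6 permil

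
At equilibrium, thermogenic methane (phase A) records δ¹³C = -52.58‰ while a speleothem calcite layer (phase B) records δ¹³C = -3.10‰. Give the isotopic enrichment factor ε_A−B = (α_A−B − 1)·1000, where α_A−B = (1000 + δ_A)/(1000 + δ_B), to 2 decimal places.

-49.63‰

α_A−B = (1000 + -52.58) / (1000 + -3.10) = 947.42 / 996.90 = 0.950366
ε_A−B = (0.950366 − 1) × 1000 = -49.634‰
(The approximation ε ≈ δ_A − δ_B would give -49.48‰.)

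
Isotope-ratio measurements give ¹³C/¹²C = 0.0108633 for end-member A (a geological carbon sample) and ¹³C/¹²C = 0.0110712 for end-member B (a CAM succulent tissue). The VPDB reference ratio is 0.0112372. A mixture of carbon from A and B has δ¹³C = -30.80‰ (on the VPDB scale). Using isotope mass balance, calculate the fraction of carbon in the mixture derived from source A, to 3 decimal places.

δ_A = (0.0108633/0.0112372 − 1)×1000 = (0.966727 − 1)×1000 = -33.273‰
δ_B = (0.0110712/0.0112372 − 1)×1000 = (0.985228 − 1)×1000 = -14.772‰
f_A = (δ_mix − δ_B)/(δ_A − δ_B) = (-30.80 − (-14.772))/(-33.273 − (-14.772))
f_A = -16.028 / -18.501 = 0.8663

0.866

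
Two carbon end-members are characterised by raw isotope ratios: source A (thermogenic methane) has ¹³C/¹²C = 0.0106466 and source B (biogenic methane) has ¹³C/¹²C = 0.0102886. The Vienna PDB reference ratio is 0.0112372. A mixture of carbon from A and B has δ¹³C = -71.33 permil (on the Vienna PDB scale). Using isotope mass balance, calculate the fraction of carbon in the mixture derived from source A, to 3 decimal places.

0.411

δ_A = (0.0106466/0.0112372 − 1)×1000 = (0.947442 − 1)×1000 = -52.558 permil
δ_B = (0.0102886/0.0112372 − 1)×1000 = (0.915584 − 1)×1000 = -84.416 permil
f_A = (δ_mix − δ_B)/(δ_A − δ_B) = (-71.33 − (-84.416))/(-52.558 − (-84.416))
f_A = 13.086 / 31.858 = 0.4108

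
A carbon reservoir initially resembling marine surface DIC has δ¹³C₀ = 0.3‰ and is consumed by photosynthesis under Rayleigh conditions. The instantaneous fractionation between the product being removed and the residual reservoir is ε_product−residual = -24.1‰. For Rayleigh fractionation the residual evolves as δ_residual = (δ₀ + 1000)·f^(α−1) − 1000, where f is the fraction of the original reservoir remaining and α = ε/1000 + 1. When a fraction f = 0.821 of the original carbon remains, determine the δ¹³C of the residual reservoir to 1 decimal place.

Rayleigh residual: δ_res = (δ₀ + 1000)·f^(α−1) − 1000
α = ε/1000 + 1 = 0.97590, so α − 1 = -0.02410
f^(α−1) = 0.821^(-0.02410) = 1.004765
δ_res = (0.3 + 1000) × 1.004765 − 1000 = 1005.066 − 1000 = 5.07‰

5.1‰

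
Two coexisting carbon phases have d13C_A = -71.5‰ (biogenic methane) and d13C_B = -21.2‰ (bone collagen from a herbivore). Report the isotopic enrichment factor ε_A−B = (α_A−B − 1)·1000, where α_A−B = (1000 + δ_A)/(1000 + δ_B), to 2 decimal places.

α_A−B = (1000 + -71.5) / (1000 + -21.2) = 928.5 / 978.8 = 0.948611
ε_A−B = (0.948611 − 1) × 1000 = -51.389‰
(The approximation ε ≈ δ_A − δ_B would give -50.3‰.)

-51.39‰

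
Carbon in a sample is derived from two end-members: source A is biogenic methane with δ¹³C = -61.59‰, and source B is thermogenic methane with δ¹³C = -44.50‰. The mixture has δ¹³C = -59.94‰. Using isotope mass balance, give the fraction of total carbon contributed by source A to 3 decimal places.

0.903

δ_mix = f_A·δ_A + (1 − f_A)·δ_B  ⇒  f_A = (δ_mix − δ_B)/(δ_A − δ_B)
f_A = (-59.94 − (-44.50)) / (-61.59 − (-44.50))
f_A = -15.44 / -17.09 = 0.9035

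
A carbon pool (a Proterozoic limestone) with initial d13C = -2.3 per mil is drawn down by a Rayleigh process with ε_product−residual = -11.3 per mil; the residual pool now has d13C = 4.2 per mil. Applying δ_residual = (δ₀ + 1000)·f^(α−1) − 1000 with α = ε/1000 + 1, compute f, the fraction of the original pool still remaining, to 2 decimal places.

α − 1 = ε/1000 = -0.0113
(δ_res + 1000)/(δ₀ + 1000) = (4.2 + 1000)/(-2.3 + 1000) = 1004.2/997.7 = 1.006515
f = 1.006515^(1/-0.0113) = exp(ln(1.006515)/-0.0113) = exp(0.00649/-0.0113)
f = exp(-0.5747) = 0.5629

0.56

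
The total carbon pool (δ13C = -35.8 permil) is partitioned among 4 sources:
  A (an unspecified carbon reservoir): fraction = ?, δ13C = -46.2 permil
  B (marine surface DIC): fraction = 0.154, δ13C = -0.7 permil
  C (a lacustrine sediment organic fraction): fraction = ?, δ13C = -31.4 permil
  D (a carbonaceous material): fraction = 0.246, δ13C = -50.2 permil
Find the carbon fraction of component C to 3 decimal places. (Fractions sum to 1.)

0.296

Let f_C and f_A be the unknown fractions; fractions sum to 1 so f_C + f_A = 0.600.
Mass balance: Σ fᵢ·δᵢ = δ_bulk ⇒ f_C·(-31.4) + f_A·(-46.2) = -35.8 − (-12.457) = -23.343
Substitute f_A = 0.600 − f_C:
f_C·(-31.4 − -46.2) = -23.343 − 0.600×(-46.2) = 4.377
f_C = 4.377 / 14.8 = 0.2957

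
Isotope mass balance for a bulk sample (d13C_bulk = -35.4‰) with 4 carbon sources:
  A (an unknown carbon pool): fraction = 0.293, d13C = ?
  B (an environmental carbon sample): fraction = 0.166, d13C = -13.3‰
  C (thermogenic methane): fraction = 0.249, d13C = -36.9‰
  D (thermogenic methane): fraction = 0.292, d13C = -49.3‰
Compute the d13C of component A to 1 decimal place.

Isotope mass balance: δ_bulk = Σ fᵢ·δᵢ.
-35.4 = 0.293×δ_A + 0.166×(-13.3) + 0.249×(-36.9) + 0.292×(-49.3)
0.293·δ_A = -35.4 − (-25.791) = -9.608
δ_A = -9.608 / 0.293 = -32.79‰

-32.8‰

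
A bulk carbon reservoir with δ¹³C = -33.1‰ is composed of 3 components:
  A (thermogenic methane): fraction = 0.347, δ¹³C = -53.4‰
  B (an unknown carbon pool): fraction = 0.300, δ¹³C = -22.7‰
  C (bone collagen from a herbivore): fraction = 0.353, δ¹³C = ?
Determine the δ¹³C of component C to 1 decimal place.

Isotope mass balance: δ_bulk = Σ fᵢ·δᵢ.
-33.1 = 0.347×(-53.4) + 0.300×(-22.7) + 0.353×δ_C
0.353·δ_C = -33.1 − (-25.340) = -7.760
δ_C = -7.760 / 0.353 = -21.98‰

-22.0‰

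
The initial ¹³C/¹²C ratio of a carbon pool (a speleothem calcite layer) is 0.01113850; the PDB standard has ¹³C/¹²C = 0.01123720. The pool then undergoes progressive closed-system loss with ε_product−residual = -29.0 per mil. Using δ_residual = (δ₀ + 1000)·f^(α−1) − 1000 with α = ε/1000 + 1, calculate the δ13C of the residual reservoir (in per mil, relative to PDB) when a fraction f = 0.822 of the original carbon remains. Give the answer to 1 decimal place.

-3.1 per mil

δ₀ = (0.01113850/0.01123720 − 1)×1000 = (0.991217 − 1)×1000 = -8.783 per mil
α − 1 = ε/1000 = -0.0290
f^(α−1) = 0.822^(-0.0290) = 1.005701
δ_res = (-8.783 + 1000) × 1.005701 − 1000 = 996.867 − 1000 = -3.13 per mil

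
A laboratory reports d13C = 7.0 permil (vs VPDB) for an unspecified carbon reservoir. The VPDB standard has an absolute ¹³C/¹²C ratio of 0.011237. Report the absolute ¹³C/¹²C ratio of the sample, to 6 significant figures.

0.0113157

R_sample = R_standard × (d13C/1000 + 1)
R_sample = 0.011237 × (7.0/1000 + 1) = 0.011237 × 1.007000
R_sample = 0.0113157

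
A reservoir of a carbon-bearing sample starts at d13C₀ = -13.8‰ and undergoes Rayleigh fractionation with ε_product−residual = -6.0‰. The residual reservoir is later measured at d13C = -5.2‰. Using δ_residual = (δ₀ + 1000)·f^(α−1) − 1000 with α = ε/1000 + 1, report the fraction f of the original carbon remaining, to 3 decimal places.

0.235

α − 1 = ε/1000 = -0.0060
(δ_res + 1000)/(δ₀ + 1000) = (-5.2 + 1000)/(-13.8 + 1000) = 994.8/986.2 = 1.008720
f = 1.008720^(1/-0.0060) = exp(ln(1.008720)/-0.0060) = exp(0.00868/-0.0060)
f = exp(-1.4471) = 0.2353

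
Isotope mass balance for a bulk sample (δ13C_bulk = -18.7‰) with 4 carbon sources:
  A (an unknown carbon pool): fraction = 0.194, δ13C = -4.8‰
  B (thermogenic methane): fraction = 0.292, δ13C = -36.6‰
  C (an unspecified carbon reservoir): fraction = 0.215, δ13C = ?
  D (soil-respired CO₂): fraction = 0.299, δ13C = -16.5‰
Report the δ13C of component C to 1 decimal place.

-10.0‰

Isotope mass balance: δ_bulk = Σ fᵢ·δᵢ.
-18.7 = 0.194×(-4.8) + 0.292×(-36.6) + 0.215×δ_C + 0.299×(-16.5)
0.215·δ_C = -18.7 − (-16.552) = -2.148
δ_C = -2.148 / 0.215 = -9.99‰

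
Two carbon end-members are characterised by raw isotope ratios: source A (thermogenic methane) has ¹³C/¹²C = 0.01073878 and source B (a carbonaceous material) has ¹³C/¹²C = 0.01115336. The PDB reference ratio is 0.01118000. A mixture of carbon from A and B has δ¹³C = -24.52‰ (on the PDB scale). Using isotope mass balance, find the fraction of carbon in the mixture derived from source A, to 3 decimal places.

δ_A = (0.01073878/0.01118000 − 1)×1000 = (0.960535 − 1)×1000 = -39.465‰
δ_B = (0.01115336/0.01118000 − 1)×1000 = (0.997617 − 1)×1000 = -2.383‰
f_A = (δ_mix − δ_B)/(δ_A − δ_B) = (-24.52 − (-2.383))/(-39.465 − (-2.383))
f_A = -22.137 / -37.082 = 0.5970

0.597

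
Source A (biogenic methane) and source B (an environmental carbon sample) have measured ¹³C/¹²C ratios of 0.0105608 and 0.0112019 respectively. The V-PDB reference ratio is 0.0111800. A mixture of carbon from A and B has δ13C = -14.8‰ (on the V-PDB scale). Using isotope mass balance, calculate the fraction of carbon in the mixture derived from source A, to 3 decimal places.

δ_A = (0.0105608/0.0111800 − 1)×1000 = (0.944615 − 1)×1000 = -55.385‰
δ_B = (0.0112019/0.0111800 − 1)×1000 = (1.001959 − 1)×1000 = 1.959‰
f_A = (δ_mix − δ_B)/(δ_A − δ_B) = (-14.8 − (1.959))/(-55.385 − (1.959))
f_A = -16.759 / -57.343 = 0.2923

0.292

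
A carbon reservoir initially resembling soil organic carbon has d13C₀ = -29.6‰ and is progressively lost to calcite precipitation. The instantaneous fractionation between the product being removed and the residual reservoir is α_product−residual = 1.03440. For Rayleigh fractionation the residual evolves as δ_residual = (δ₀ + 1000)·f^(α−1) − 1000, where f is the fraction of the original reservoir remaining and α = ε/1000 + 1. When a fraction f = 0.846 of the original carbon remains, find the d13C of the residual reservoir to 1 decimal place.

Rayleigh residual: δ_res = (δ₀ + 1000)·f^(α−1) − 1000
α − 1 = 0.03440
f^(α−1) = 0.846^(0.03440) = 0.994264
δ_res = (-29.6 + 1000) × 0.994264 − 1000 = 964.833 − 1000 = -35.17‰

-35.2‰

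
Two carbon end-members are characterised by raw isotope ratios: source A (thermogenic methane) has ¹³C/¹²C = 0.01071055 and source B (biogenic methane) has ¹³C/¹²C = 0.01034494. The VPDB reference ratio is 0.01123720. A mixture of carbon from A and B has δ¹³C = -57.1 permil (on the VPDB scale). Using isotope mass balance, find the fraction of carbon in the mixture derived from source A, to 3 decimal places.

0.685

δ_A = (0.01071055/0.01123720 − 1)×1000 = (0.953133 − 1)×1000 = -46.867 permil
δ_B = (0.01034494/0.01123720 − 1)×1000 = (0.920598 − 1)×1000 = -79.402 permil
f_A = (δ_mix − δ_B)/(δ_A − δ_B) = (-57.1 − (-79.402))/(-46.867 − (-79.402))
f_A = 22.302 / 32.536 = 0.6855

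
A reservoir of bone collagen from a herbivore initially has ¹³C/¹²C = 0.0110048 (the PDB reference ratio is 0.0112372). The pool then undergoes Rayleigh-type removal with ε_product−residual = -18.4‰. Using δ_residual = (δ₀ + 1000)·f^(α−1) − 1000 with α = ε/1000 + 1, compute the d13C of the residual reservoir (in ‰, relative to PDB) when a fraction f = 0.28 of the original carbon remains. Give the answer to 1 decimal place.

δ₀ = (0.0110048/0.0112372 − 1)×1000 = (0.979319 − 1)×1000 = -20.681‰
α − 1 = ε/1000 = -0.0184
f^(α−1) = 0.28^(-0.0184) = 1.023699
δ_res = (-20.681 + 1000) × 1.023699 − 1000 = 1002.528 − 1000 = 2.53‰

2.5‰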